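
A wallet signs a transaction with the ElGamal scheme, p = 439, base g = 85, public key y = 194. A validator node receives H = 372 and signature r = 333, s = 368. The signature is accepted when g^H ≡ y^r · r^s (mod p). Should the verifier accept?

reject

Left side g^H mod p:
Squares mod 439: 85^1≡85, 85^2≡201, 85^4≡13, 85^8≡169, 85^16≡26, 85^32≡237, 85^64≡416, 85^128≡90, 85^256≡198
372 = 256 + 64 + 32 + 16 + 4, so 85^372 ≡ 198·416·237·26·13 ≡ 130 (mod 439)
Right side y^r · r^s mod p:
Squares mod 439: 194^1≡194, 194^2≡321, 194^4≡315, 194^8≡11, 194^16≡121, 194^32≡154, 194^64≡10, 194^128≡100, 194^256≡342
333 = 256 + 64 + 8 + 4 + 1, so 194^333 ≡ 342·10·11·315·194 ≡ 366 (mod 439)
Squares mod 439: 333^1≡333, 333^2≡261, 333^4≡76, 333^8≡69, 333^16≡371, 333^32≡234, 333^64≡320, 333^128≡113, 333^256≡38
368 = 256 + 64 + 32 + 16, so 333^368 ≡ 38·320·234·371 ≡ 208 (mod 439)
366·208 = 76128 ≡ 181 (mod 439)
130 ≠ 181, so verification fails.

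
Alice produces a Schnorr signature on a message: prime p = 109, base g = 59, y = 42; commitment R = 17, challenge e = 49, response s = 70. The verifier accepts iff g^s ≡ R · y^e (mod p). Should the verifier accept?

g^s mod p:
59^2 = 3481 ≡ 102
59^4 ≡ 102^2 = 10404 ≡ 49
59^8 ≡ 49^2 = 2401 ≡ 3
59^16 ≡ 3^2 = 9
59^32 ≡ 9^2 = 81
59^64 ≡ 81^2 = 6561 ≡ 21
70 = 64 + 4 + 2, so 59^70 ≡ 21·49·102 ≡ 100 (mod 109)
R · y^e mod p:
42^2 = 1764 ≡ 20
42^4 ≡ 20^2 = 400 ≡ 73
42^8 ≡ 73^2 = 5329 ≡ 97
42^16 ≡ 97^2 = 9409 ≡ 35
42^32 ≡ 35^2 = 1225 ≡ 26
49 = 32 + 16 + 1, so 42^49 ≡ 26·35·42 ≡ 70 (mod 109)
17·70 = 1190 ≡ 100 (mod 109)
100 ≡ 100 (mod 109); signature holds.

accept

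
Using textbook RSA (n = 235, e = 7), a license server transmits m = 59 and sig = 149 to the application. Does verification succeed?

sig^2 ≡ 149^2 = 22201 ≡ 111
sig^4 ≡ 111^2 = 12321 ≡ 101
7 = 4 + 2 + 1, so sig^7 ≡ 101·111·149 ≡ 59 (mod 235)
Since 59 equals the digest 59, verification succeeds.

passes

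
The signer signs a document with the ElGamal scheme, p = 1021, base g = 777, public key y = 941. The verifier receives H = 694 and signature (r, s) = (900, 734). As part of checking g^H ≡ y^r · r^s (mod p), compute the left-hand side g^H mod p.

983

777^2 = 603729 ≡ 318
777^4 ≡ 318^2 = 101124 ≡ 45
777^8 ≡ 45^2 = 2025 ≡ 1004
777^16 ≡ 1004^2 = 1008016 ≡ 289
777^32 ≡ 289^2 = 83521 ≡ 820
777^64 ≡ 820^2 = 672400 ≡ 582
777^128 ≡ 582^2 = 338724 ≡ 773
777^256 ≡ 773^2 = 597529 ≡ 244
777^512 ≡ 244^2 = 59536 ≡ 318
694 = 512 + 128 + 32 + 16 + 4 + 2, so 777^694 ≡ 318·773·820·289·45·318 ≡ 983 (mod 1021)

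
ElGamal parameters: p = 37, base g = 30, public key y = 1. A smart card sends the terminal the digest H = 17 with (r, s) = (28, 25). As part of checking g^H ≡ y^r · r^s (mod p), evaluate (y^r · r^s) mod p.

21

1^2 = 1
1^4 ≡ 1^2 = 1
1^8 ≡ 1^2 = 1
1^16 ≡ 1^2 = 1
28 = 16 + 8 + 4, so 1^28 ≡ 1·1·1 ≡ 1 (mod 37)
28^2 = 784 ≡ 7
28^4 ≡ 7^2 = 49 ≡ 12
28^8 ≡ 12^2 = 144 ≡ 33
28^16 ≡ 33^2 = 1089 ≡ 16
25 = 16 + 8 + 1, so 28^25 ≡ 16·33·28 ≡ 21 (mod 37)
y^r · r^s ≡ 1·21 = 21 ≡ 21 (mod 37)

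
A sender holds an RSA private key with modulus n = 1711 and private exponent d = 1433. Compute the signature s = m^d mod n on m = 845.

Squares mod 1711: m^1≡845, m^2≡538, m^4≡285, m^8≡808, m^16≡973, m^32≡546, m^64≡402, m^128≡770, m^256≡894, m^512≡199, m^1024≡248
1433 = 1024 + 256 + 128 + 16 + 8 + 1, so m^1433 ≡ 248·894·770·973·808·845 ≡ 357 (mod 1711)

357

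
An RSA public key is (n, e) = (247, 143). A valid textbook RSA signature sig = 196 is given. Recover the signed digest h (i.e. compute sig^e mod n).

92

Squares mod 247: sig^1≡196, sig^2≡131, sig^4≡118, sig^8≡92, sig^16≡66, sig^32≡157, sig^64≡196, sig^128≡131
143 = 128 + 8 + 4 + 2 + 1, so sig^143 ≡ 131·92·118·131·196 ≡ 92 (mod 247)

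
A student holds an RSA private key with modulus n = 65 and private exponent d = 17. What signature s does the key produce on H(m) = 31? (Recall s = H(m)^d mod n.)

Squares mod 65: (H(m))^1≡31, (H(m))^2≡51, (H(m))^4≡1, (H(m))^8≡1, (H(m))^16≡1
17 = 16 + 1, so (H(m))^17 ≡ 1·31 ≡ 31 (mod 65)

31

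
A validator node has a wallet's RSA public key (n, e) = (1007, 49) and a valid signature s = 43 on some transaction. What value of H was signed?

568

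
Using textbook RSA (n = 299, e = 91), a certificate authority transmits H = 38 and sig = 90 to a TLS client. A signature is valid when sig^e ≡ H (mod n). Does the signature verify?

sig^2 ≡ 90^2 = 8100 ≡ 27
sig^4 ≡ 27^2 = 729 ≡ 131
sig^8 ≡ 131^2 = 17161 ≡ 118
sig^16 ≡ 118^2 = 13924 ≡ 170
sig^32 ≡ 170^2 = 28900 ≡ 196
sig^64 ≡ 196^2 = 38416 ≡ 144
91 = 64 + 16 + 8 + 2 + 1, so sig^91 ≡ 144·170·118·27·90 ≡ 38 (mod 299)
sig^91 mod 299 = 38 matches H.

verifies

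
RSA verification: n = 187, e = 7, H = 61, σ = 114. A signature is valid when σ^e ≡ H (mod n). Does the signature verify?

σ^2 ≡ 114^2 = 12996 ≡ 93
σ^4 ≡ 93^2 = 8649 ≡ 47
7 = 4 + 2 + 1, so σ^7 ≡ 47·93·114 ≡ 126 (mod 187)
The recovered value 126 does not match the digest 61.

does not verify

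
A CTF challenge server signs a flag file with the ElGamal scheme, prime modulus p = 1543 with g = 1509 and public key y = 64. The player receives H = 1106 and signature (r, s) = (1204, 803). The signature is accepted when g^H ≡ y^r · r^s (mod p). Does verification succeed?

Left side g^H mod p:
1509^2 = 2277081 ≡ 1156
1509^4 ≡ 1156^2 = 1336336 ≡ 98
1509^8 ≡ 98^2 = 9604 ≡ 346
1509^16 ≡ 346^2 = 119716 ≡ 905
1509^32 ≡ 905^2 = 819025 ≡ 1235
1509^64 ≡ 1235^2 = 1525225 ≡ 741
1509^128 ≡ 741^2 = 549081 ≡ 1316
1509^256 ≡ 1316^2 = 1731856 ≡ 610
1509^512 ≡ 610^2 = 372100 ≡ 237
1509^1024 ≡ 237^2 = 56169 ≡ 621
1106 = 1024 + 64 + 16 + 2, so 1509^1106 ≡ 621·741·905·1156 ≡ 1307 (mod 1543)
Right side y^r · r^s mod p:
64^2 = 4096 ≡ 1010
64^4 ≡ 1010^2 = 1020100 ≡ 177
64^8 ≡ 177^2 = 31329 ≡ 469
64^16 ≡ 469^2 = 219961 ≡ 855
64^32 ≡ 855^2 = 731025 ≡ 1186
64^64 ≡ 1186^2 = 1406596 ≡ 923
64^128 ≡ 923^2 = 851929 ≡ 193
64^256 ≡ 193^2 = 37249 ≡ 217
64^512 ≡ 217^2 = 47089 ≡ 799
64^1024 ≡ 799^2 = 638401 ≡ 1142
1204 = 1024 + 128 + 32 + 16 + 4, so 64^1204 ≡ 1142·193·1186·855·177 ≡ 1385 (mod 1543)
1204^2 = 1449616 ≡ 739
1204^4 ≡ 739^2 = 546121 ≡ 1442
1204^8 ≡ 1442^2 = 2079364 ≡ 943
1204^16 ≡ 943^2 = 889249 ≡ 481
1204^32 ≡ 481^2 = 231361 ≡ 1454
1204^64 ≡ 1454^2 = 2114116 ≡ 206
1204^128 ≡ 206^2 = 42436 ≡ 775
1204^256 ≡ 775^2 = 600625 ≡ 398
1204^512 ≡ 398^2 = 158404 ≡ 1018
803 = 512 + 256 + 32 + 2 + 1, so 1204^803 ≡ 1018·398·1454·739·1204 ≡ 89 (mod 1543)
1385·89 = 123265 ≡ 1368 (mod 1543)
1307 ≠ 1368, so verification fails.

fails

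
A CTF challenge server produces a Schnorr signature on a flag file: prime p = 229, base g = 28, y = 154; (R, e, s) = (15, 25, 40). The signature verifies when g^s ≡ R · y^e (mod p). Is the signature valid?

valid

g^s mod p:
28^40 mod 229 = 55
R · y^e mod p:
154^25 mod 229 = 80
15·80 = 1200 ≡ 55 (mod 229)
55 ≡ 55 (mod 229); signature holds.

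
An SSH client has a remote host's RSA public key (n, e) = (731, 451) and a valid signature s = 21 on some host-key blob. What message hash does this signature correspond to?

489

Squares mod 731: s^1≡21, s^2≡441, s^4≡35, s^8≡494, s^16≡613, s^32≡35, s^64≡494, s^128≡613, s^256≡35
451 = 256 + 128 + 64 + 2 + 1, so s^451 ≡ 35·613·494·441·21 ≡ 489 (mod 731)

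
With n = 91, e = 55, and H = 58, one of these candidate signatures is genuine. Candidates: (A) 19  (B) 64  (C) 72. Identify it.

Candidate A: Squares mod 91: 19^1≡19, 19^2≡88, 19^4≡9, 19^8≡81, 19^16≡9, 19^32≡81; 55 = 32 + 16 + 4 + 2 + 1, so 19^55 ≡ 81·9·9·88·19 ≡ 33 (mod 91)
Candidate B: Squares mod 91: 64^1≡64, 64^2≡1, 64^4≡1, 64^8≡1, 64^16≡1, 64^32≡1; 55 = 32 + 16 + 4 + 2 + 1, so 64^55 ≡ 1·1·1·1·64 ≡ 64 (mod 91)
Candidate C: Squares mod 91: 72^1≡72, 72^2≡88, 72^4≡9, 72^8≡81, 72^16≡9, 72^32≡81; 55 = 32 + 16 + 4 + 2 + 1, so 72^55 ≡ 81·9·9·88·72 ≡ 58 (mod 91)
  → matches H = 58

C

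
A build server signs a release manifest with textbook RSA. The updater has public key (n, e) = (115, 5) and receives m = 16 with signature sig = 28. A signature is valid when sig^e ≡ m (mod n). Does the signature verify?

does not verify

sig^2 ≡ 28^2 = 784 ≡ 94
sig^4 ≡ 94^2 = 8836 ≡ 96
5 = 4 + 1, so sig^5 ≡ 96·28 ≡ 43 (mod 115)
The recovered value 43 does not match the digest 16.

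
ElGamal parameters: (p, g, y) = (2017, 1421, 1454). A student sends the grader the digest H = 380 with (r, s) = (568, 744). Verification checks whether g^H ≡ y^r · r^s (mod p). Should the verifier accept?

reject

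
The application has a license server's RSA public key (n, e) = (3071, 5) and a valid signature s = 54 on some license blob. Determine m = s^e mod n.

s^2 ≡ 54^2 = 2916
s^4 ≡ 2916^2 = 8503056 ≡ 2528
5 = 4 + 1, so s^5 ≡ 2528·54 ≡ 1388 (mod 3071)

1388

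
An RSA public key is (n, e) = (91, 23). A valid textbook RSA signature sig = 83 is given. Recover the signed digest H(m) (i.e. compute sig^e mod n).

Squares mod 91: sig^1≡83, sig^2≡64, sig^4≡1, sig^8≡1, sig^16≡1
23 = 16 + 4 + 2 + 1, so sig^23 ≡ 1·1·64·83 ≡ 34 (mod 91)

34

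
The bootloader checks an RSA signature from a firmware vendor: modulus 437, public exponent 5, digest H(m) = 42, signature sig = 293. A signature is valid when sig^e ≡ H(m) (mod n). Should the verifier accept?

reject

sig^5 mod 437 = 297
sig^5 mod 437 = 297, but H(m) = 42.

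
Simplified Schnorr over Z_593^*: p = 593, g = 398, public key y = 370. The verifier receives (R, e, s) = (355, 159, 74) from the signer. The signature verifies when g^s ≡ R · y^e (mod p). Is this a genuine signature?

genuine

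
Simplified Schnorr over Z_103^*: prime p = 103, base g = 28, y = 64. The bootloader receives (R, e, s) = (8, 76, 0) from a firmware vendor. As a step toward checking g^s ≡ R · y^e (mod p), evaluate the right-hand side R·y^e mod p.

64^2 = 4096 ≡ 79
64^4 ≡ 79^2 = 6241 ≡ 61
64^8 ≡ 61^2 = 3721 ≡ 13
64^16 ≡ 13^2 = 169 ≡ 66
64^32 ≡ 66^2 = 4356 ≡ 30
64^64 ≡ 30^2 = 900 ≡ 76
76 = 64 + 8 + 4, so 64^76 ≡ 76·13·61 ≡ 13 (mod 103)
R · y^e ≡ 8·13 = 104 ≡ 1 (mod 103)

1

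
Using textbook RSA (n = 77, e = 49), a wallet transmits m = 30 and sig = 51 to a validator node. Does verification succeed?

passes

sig^2 ≡ 51^2 = 2601 ≡ 60
sig^4 ≡ 60^2 = 3600 ≡ 58
sig^8 ≡ 58^2 = 3364 ≡ 53
sig^16 ≡ 53^2 = 2809 ≡ 37
sig^32 ≡ 37^2 = 1369 ≡ 60
49 = 32 + 16 + 1, so sig^49 ≡ 60·37·51 ≡ 30 (mod 77)
sig^49 mod 77 = 30 matches m.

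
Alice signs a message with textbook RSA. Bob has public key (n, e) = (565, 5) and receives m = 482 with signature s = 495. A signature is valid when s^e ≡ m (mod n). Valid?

no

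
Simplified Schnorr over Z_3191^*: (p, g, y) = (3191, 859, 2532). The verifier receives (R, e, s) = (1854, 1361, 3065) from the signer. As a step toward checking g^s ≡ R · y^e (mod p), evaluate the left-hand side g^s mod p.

3000

859^3065 mod 3191 = 3000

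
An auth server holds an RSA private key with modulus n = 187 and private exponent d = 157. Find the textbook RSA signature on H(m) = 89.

(H(m))^2 ≡ 89^2 = 7921 ≡ 67
(H(m))^4 ≡ 67^2 = 4489 ≡ 1
(H(m))^8 ≡ 1^2 = 1
(H(m))^16 ≡ 1^2 = 1
(H(m))^32 ≡ 1^2 = 1
(H(m))^64 ≡ 1^2 = 1
(H(m))^128 ≡ 1^2 = 1
157 = 128 + 16 + 8 + 4 + 1, so (H(m))^157 ≡ 1·1·1·1·89 ≡ 89 (mod 187)

89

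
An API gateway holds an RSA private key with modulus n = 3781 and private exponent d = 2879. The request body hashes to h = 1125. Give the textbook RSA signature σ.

3064

Squares mod 3781: h^1≡1125, h^2≡2771, h^4≡3011, h^8≡3064, h^16≡3654, h^32≡1005, h^64≡498, h^128≡2239, h^256≡3296, h^512≡803, h^1024≡2039, h^2048≡2202
2879 = 2048 + 512 + 256 + 32 + 16 + 8 + 4 + 2 + 1, so h^2879 ≡ 2202·803·3296·1005·3654·3064·3011·2771·1125 ≡ 3064 (mod 3781)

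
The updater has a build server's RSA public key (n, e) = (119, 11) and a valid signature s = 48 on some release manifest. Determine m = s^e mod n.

27

Squares mod 119: s^1≡48, s^2≡43, s^4≡64, s^8≡50
11 = 8 + 2 + 1, so s^11 ≡ 50·43·48 ≡ 27 (mod 119)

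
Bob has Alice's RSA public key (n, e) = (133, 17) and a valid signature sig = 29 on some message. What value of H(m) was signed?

sig^2 ≡ 29^2 = 841 ≡ 43
sig^4 ≡ 43^2 = 1849 ≡ 120
sig^8 ≡ 120^2 = 14400 ≡ 36
sig^16 ≡ 36^2 = 1296 ≡ 99
17 = 16 + 1, so sig^17 ≡ 99·29 ≡ 78 (mod 133)

78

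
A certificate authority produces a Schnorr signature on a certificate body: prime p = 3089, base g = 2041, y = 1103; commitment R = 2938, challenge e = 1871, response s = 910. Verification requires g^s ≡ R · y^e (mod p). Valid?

no

g^s mod p:
2041^2 = 4165681 ≡ 1709
2041^4 ≡ 1709^2 = 2920681 ≡ 1576
2041^8 ≡ 1576^2 = 2483776 ≡ 220
2041^16 ≡ 220^2 = 48400 ≡ 2065
2041^32 ≡ 2065^2 = 4264225 ≡ 1405
2041^64 ≡ 1405^2 = 1974025 ≡ 154
2041^128 ≡ 154^2 = 23716 ≡ 2093
2041^256 ≡ 2093^2 = 4380649 ≡ 447
2041^512 ≡ 447^2 = 199809 ≡ 2113
910 = 512 + 256 + 128 + 8 + 4 + 2, so 2041^910 ≡ 2113·447·2093·220·1576·1709 ≡ 911 (mod 3089)
R · y^e mod p:
1103^2 = 1216609 ≡ 2632
1103^4 ≡ 2632^2 = 6927424 ≡ 1886
1103^8 ≡ 1886^2 = 3556996 ≡ 1557
1103^16 ≡ 1557^2 = 2424249 ≡ 2473
1103^32 ≡ 2473^2 = 6115729 ≡ 2598
1103^64 ≡ 2598^2 = 6749604 ≡ 139
1103^128 ≡ 139^2 = 19321 ≡ 787
1103^256 ≡ 787^2 = 619369 ≡ 1569
1103^512 ≡ 1569^2 = 2461761 ≡ 2917
1103^1024 ≡ 2917^2 = 8508889 ≡ 1783
1871 = 1024 + 512 + 256 + 64 + 8 + 4 + 2 + 1, so 1103^1871 ≡ 1783·2917·1569·139·1557·1886·2632·1103 ≡ 1473 (mod 3089)
2938·1473 = 4327674 ≡ 3074 (mod 3089)
911 ≠ 3074; the check fails.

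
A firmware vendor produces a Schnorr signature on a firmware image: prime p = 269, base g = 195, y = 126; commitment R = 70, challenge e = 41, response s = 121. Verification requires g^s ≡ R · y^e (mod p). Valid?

no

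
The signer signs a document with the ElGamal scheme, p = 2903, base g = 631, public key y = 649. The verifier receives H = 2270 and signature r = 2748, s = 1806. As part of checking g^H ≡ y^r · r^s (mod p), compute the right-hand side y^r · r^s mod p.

Squares mod 2903: 649^1≡649, 649^2≡266, 649^4≡1084, 649^8≡2244, 649^16≡1734, 649^32≡2151, 649^64≡2322, 649^128≡813, 649^256≡1988, 649^512≡1161, 649^1024≡929, 649^2048≡850
2748 = 2048 + 512 + 128 + 32 + 16 + 8 + 4, so 649^2748 ≡ 850·1161·813·2151·1734·2244·1084 ≡ 51 (mod 2903)
Squares mod 2903: 2748^1≡2748, 2748^2≡801, 2748^4≡38, 2748^8≡1444, 2748^16≡782, 2748^32≡1894, 2748^64≡2031, 2748^128≡2701, 2748^256≡162, 2748^512≡117, 2748^1024≡2077
1806 = 1024 + 512 + 256 + 8 + 4 + 2, so 2748^1806 ≡ 2077·117·162·1444·38·801 ≡ 2038 (mod 2903)
y^r · r^s ≡ 51·2038 = 103938 ≡ 2333 (mod 2903)

2333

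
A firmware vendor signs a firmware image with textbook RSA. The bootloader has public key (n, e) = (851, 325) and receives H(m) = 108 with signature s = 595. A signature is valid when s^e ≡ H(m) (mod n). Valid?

no

s^2 ≡ 595^2 = 354025 ≡ 9
s^4 ≡ 9^2 = 81
s^8 ≡ 81^2 = 6561 ≡ 604
s^16 ≡ 604^2 = 364816 ≡ 588
s^32 ≡ 588^2 = 345744 ≡ 238
s^64 ≡ 238^2 = 56644 ≡ 478
s^128 ≡ 478^2 = 228484 ≡ 416
s^256 ≡ 416^2 = 173056 ≡ 303
325 = 256 + 64 + 4 + 1, so s^325 ≡ 303·478·81·595 ≡ 743 (mod 851)
The recovered value 743 does not match the digest 108.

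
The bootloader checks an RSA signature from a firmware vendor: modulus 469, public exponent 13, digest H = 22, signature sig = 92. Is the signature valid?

valid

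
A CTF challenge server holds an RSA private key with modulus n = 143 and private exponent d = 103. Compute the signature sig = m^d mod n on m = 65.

m^103 mod 143 = 65

65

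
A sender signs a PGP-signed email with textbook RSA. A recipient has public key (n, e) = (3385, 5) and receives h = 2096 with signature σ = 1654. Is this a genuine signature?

σ^2 ≡ 1654^2 = 2735716 ≡ 636
σ^4 ≡ 636^2 = 404496 ≡ 1681
5 = 4 + 1, so σ^5 ≡ 1681·1654 ≡ 1289 (mod 3385)
σ^5 mod 3385 = 1289, but h = 2096.

forged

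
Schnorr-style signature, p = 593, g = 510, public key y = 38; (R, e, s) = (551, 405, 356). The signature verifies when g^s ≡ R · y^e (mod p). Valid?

g^s mod p:
510^2 = 260100 ≡ 366
510^4 ≡ 366^2 = 133956 ≡ 531
510^8 ≡ 531^2 = 281961 ≡ 286
510^16 ≡ 286^2 = 81796 ≡ 555
510^32 ≡ 555^2 = 308025 ≡ 258
510^64 ≡ 258^2 = 66564 ≡ 148
510^128 ≡ 148^2 = 21904 ≡ 556
510^256 ≡ 556^2 = 309136 ≡ 183
356 = 256 + 64 + 32 + 4, so 510^356 ≡ 183·148·258·531 ≡ 55 (mod 593)
R · y^e mod p:
38^2 = 1444 ≡ 258
38^4 ≡ 258^2 = 66564 ≡ 148
38^8 ≡ 148^2 = 21904 ≡ 556
38^16 ≡ 556^2 = 309136 ≡ 183
38^32 ≡ 183^2 = 33489 ≡ 281
38^64 ≡ 281^2 = 78961 ≡ 92
38^128 ≡ 92^2 = 8464 ≡ 162
38^256 ≡ 162^2 = 26244 ≡ 152
405 = 256 + 128 + 16 + 4 + 1, so 38^405 ≡ 152·162·183·148·38 ≡ 439 (mod 593)
551·439 = 241889 ≡ 538 (mod 593)
55 ≠ 538; the check fails.

no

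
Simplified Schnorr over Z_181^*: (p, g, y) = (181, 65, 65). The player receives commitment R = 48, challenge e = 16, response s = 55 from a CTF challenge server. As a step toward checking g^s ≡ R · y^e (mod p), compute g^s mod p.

65^2 = 4225 ≡ 62
65^4 ≡ 62^2 = 3844 ≡ 43
65^8 ≡ 43^2 = 1849 ≡ 39
65^16 ≡ 39^2 = 1521 ≡ 73
65^32 ≡ 73^2 = 5329 ≡ 80
55 = 32 + 16 + 4 + 2 + 1, so 65^55 ≡ 80·73·43·62·65 ≡ 65 (mod 181)

65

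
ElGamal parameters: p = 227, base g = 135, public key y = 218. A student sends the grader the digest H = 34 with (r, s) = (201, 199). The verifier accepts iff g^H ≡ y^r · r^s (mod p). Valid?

Left side g^H mod p:
Squares mod 227: 135^1≡135, 135^2≡65, 135^4≡139, 135^8≡26, 135^16≡222, 135^32≡25
34 = 32 + 2, so 135^34 ≡ 25·65 ≡ 36 (mod 227)
Right side y^r · r^s mod p:
Squares mod 227: 218^1≡218, 218^2≡81, 218^4≡205, 218^8≡30, 218^16≡219, 218^32≡64, 218^64≡10, 218^128≡100
201 = 128 + 64 + 8 + 1, so 218^201 ≡ 100·10·30·218 ≡ 130 (mod 227)
Squares mod 227: 201^1≡201, 201^2≡222, 201^4≡25, 201^8≡171, 201^16≡185, 201^32≡175, 201^64≡207, 201^128≡173
199 = 128 + 64 + 4 + 2 + 1, so 201^199 ≡ 173·207·25·222·201 ≡ 126 (mod 227)
130·126 = 16380 ≡ 36 (mod 227)
36 ≡ 36 (mod 227), so the signature is genuine.

yes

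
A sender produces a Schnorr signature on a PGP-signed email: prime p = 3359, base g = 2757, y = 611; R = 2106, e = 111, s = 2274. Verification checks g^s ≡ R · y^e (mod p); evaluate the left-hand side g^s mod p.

2757^2 = 7601049 ≡ 2991
2757^4 ≡ 2991^2 = 8946081 ≡ 1064
2757^8 ≡ 1064^2 = 1132096 ≡ 113
2757^16 ≡ 113^2 = 12769 ≡ 2692
2757^32 ≡ 2692^2 = 7246864 ≡ 1501
2757^64 ≡ 1501^2 = 2253001 ≡ 2471
2757^128 ≡ 2471^2 = 6105841 ≡ 2538
2757^256 ≡ 2538^2 = 6441444 ≡ 2241
2757^512 ≡ 2241^2 = 5022081 ≡ 376
2757^1024 ≡ 376^2 = 141376 ≡ 298
2757^2048 ≡ 298^2 = 88804 ≡ 1470
2274 = 2048 + 128 + 64 + 32 + 2, so 2757^2274 ≡ 1470·2538·2471·1501·2991 ≡ 243 (mod 3359)

243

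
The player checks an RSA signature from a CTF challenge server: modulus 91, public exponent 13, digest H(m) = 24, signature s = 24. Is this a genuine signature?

genuine

s^13 mod 91 = 24
Since 24 equals the digest 24, verification succeeds.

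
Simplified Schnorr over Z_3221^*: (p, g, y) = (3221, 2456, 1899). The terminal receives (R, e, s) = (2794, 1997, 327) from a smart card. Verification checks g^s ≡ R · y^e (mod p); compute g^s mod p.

2456^2 = 6031936 ≡ 2224
2456^4 ≡ 2224^2 = 4946176 ≡ 1941
2456^8 ≡ 1941^2 = 3767481 ≡ 2132
2456^16 ≡ 2132^2 = 4545424 ≡ 593
2456^32 ≡ 593^2 = 351649 ≡ 560
2456^64 ≡ 560^2 = 313600 ≡ 1163
2456^128 ≡ 1163^2 = 1352569 ≡ 2970
2456^256 ≡ 2970^2 = 8820900 ≡ 1802
327 = 256 + 64 + 4 + 2 + 1, so 2456^327 ≡ 1802·1163·1941·2224·2456 ≡ 1970 (mod 3221)

1970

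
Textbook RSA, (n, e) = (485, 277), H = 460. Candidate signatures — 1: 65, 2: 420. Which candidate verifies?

2

Candidate 1: 65^2 = 4225 ≡ 345; 65^4 ≡ 345^2 = 119025 ≡ 200; 65^8 ≡ 200^2 = 40000 ≡ 230; 65^16 ≡ 230^2 = 52900 ≡ 35; 65^32 ≡ 35^2 = 1225 ≡ 255; 65^64 ≡ 255^2 = 65025 ≡ 35; 65^128 ≡ 35^2 = 1225 ≡ 255; 65^256 ≡ 255^2 = 65025 ≡ 35; 277 = 256 + 16 + 4 + 1, so 65^277 ≡ 35·35·200·65 ≡ 25 (mod 485)
Candidate 2: 420^2 = 176400 ≡ 345; 420^4 ≡ 345^2 = 119025 ≡ 200; 420^8 ≡ 200^2 = 40000 ≡ 230; 420^16 ≡ 230^2 = 52900 ≡ 35; 420^32 ≡ 35^2 = 1225 ≡ 255; 420^64 ≡ 255^2 = 65025 ≡ 35; 420^128 ≡ 35^2 = 1225 ≡ 255; 420^256 ≡ 255^2 = 65025 ≡ 35; 277 = 256 + 16 + 4 + 1, so 420^277 ≡ 35·35·200·420 ≡ 460 (mod 485)
  → matches H = 460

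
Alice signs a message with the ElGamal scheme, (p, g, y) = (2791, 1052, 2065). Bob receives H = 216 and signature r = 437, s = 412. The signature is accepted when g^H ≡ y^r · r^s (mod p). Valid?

yes

Left side g^H mod p:
1052^2 = 1106704 ≡ 1468
1052^4 ≡ 1468^2 = 2155024 ≡ 372
1052^8 ≡ 372^2 = 138384 ≡ 1625
1052^16 ≡ 1625^2 = 2640625 ≡ 339
1052^32 ≡ 339^2 = 114921 ≡ 490
1052^64 ≡ 490^2 = 240100 ≡ 74
1052^128 ≡ 74^2 = 5476 ≡ 2685
216 = 128 + 64 + 16 + 8, so 1052^216 ≡ 2685·74·339·1625 ≡ 1774 (mod 2791)
Right side y^r · r^s mod p:
2065^2 = 4264225 ≡ 2368
2065^4 ≡ 2368^2 = 5607424 ≡ 305
2065^8 ≡ 305^2 = 93025 ≡ 922
2065^16 ≡ 922^2 = 850084 ≡ 1620
2065^32 ≡ 1620^2 = 2624400 ≡ 860
2065^64 ≡ 860^2 = 739600 ≡ 2776
2065^128 ≡ 2776^2 = 7706176 ≡ 225
2065^256 ≡ 225^2 = 50625 ≡ 387
437 = 256 + 128 + 32 + 16 + 4 + 1, so 2065^437 ≡ 387·225·860·1620·305·2065 ≡ 227 (mod 2791)
437^2 = 190969 ≡ 1181
437^4 ≡ 1181^2 = 1394761 ≡ 2052
437^8 ≡ 2052^2 = 4210704 ≡ 1876
437^16 ≡ 1876^2 = 3519376 ≡ 2716
437^32 ≡ 2716^2 = 7376656 ≡ 43
437^64 ≡ 43^2 = 1849
437^128 ≡ 1849^2 = 3418801 ≡ 2617
437^256 ≡ 2617^2 = 6848689 ≡ 2366
412 = 256 + 128 + 16 + 8 + 4, so 437^412 ≡ 2366·2617·2716·1876·2052 ≡ 807 (mod 2791)
227·807 = 183189 ≡ 1774 (mod 2791)
1774 ≡ 1774 (mod 2791), so the signature is genuine.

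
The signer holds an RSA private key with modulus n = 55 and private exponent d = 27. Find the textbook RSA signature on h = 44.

44

h^2 ≡ 44^2 = 1936 ≡ 11
h^4 ≡ 11^2 = 121 ≡ 11
h^8 ≡ 11^2 = 121 ≡ 11
h^16 ≡ 11^2 = 121 ≡ 11
27 = 16 + 8 + 2 + 1, so h^27 ≡ 11·11·11·44 ≡ 44 (mod 55)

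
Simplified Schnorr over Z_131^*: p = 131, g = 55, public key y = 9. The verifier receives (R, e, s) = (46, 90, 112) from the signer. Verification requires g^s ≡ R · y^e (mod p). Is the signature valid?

valid

g^s mod p:
55^2 = 3025 ≡ 12
55^4 ≡ 12^2 = 144 ≡ 13
55^8 ≡ 13^2 = 169 ≡ 38
55^16 ≡ 38^2 = 1444 ≡ 3
55^32 ≡ 3^2 = 9
55^64 ≡ 9^2 = 81
112 = 64 + 32 + 16, so 55^112 ≡ 81·9·3 ≡ 91 (mod 131)
R · y^e mod p:
9^2 = 81
9^4 ≡ 81^2 = 6561 ≡ 11
9^8 ≡ 11^2 = 121
9^16 ≡ 121^2 = 14641 ≡ 100
9^32 ≡ 100^2 = 10000 ≡ 44
9^64 ≡ 44^2 = 1936 ≡ 102
90 = 64 + 16 + 8 + 2, so 9^90 ≡ 102·100·121·81 ≡ 39 (mod 131)
46·39 = 1794 ≡ 91 (mod 131)
91 ≡ 91 (mod 131); signature holds.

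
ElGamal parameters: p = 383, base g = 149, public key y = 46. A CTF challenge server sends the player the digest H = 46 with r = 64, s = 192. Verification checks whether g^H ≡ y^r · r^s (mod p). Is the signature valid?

Left side g^H mod p:
Squares mod 383: 149^1≡149, 149^2≡370, 149^4≡169, 149^8≡219, 149^16≡86, 149^32≡119
46 = 32 + 8 + 4 + 2, so 149^46 ≡ 119·219·169·370 ≡ 185 (mod 383)
Right side y^r · r^s mod p:
Squares mod 383: 46^1≡46, 46^2≡201, 46^4≡186, 46^8≡126, 46^16≡173, 46^32≡55, 46^64≡344
46^64 ≡ 344 (mod 383)
Squares mod 383: 64^1≡64, 64^2≡266, 64^4≡284, 64^8≡226, 64^16≡137, 64^32≡2, 64^64≡4, 64^128≡16
192 = 128 + 64, so 64^192 ≡ 16·4 ≡ 64 (mod 383)
344·64 = 22016 ≡ 185 (mod 383)
185 ≡ 185 (mod 383), so the signature is genuine.

valid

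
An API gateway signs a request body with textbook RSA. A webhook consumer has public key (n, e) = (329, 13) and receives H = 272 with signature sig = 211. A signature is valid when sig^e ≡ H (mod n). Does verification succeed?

fails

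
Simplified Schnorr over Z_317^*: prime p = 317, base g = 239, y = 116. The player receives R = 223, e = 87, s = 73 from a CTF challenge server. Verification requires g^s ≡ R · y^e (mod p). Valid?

yes

g^s mod p:
239^2 = 57121 ≡ 61
239^4 ≡ 61^2 = 3721 ≡ 234
239^8 ≡ 234^2 = 54756 ≡ 232
239^16 ≡ 232^2 = 53824 ≡ 251
239^32 ≡ 251^2 = 63001 ≡ 235
239^64 ≡ 235^2 = 55225 ≡ 67
73 = 64 + 8 + 1, so 239^73 ≡ 67·232·239 ≡ 93 (mod 317)
R · y^e mod p:
116^2 = 13456 ≡ 142
116^4 ≡ 142^2 = 20164 ≡ 193
116^8 ≡ 193^2 = 37249 ≡ 160
116^16 ≡ 160^2 = 25600 ≡ 240
116^32 ≡ 240^2 = 57600 ≡ 223
116^64 ≡ 223^2 = 49729 ≡ 277
87 = 64 + 16 + 4 + 2 + 1, so 116^87 ≡ 277·240·193·142·116 ≡ 171 (mod 317)
223·171 = 38133 ≡ 93 (mod 317)
93 ≡ 93 (mod 317); signature holds.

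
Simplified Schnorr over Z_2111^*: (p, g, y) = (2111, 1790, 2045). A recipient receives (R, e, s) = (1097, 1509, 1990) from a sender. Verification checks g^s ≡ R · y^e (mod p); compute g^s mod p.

1790^1990 mod 2111 = 1672

1672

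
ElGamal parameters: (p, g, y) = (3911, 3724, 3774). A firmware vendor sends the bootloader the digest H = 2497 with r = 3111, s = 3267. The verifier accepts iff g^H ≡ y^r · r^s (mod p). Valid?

Left side g^H mod p:
Squares mod 3911: 3724^1≡3724, 3724^2≡3681, 3724^4≡2057, 3724^8≡3458, 3724^16≡1837, 3724^32≡3287, 3724^64≡2187, 3724^128≡3727, 3724^256≡2568, 3724^512≡678, 3724^1024≡2097, 3724^2048≡1445
2497 = 2048 + 256 + 128 + 64 + 1, so 3724^2497 ≡ 1445·2568·3727·2187·3724 ≡ 3806 (mod 3911)
Right side y^r · r^s mod p:
Squares mod 3911: 3774^1≡3774, 3774^2≡3125, 3774^4≡3769, 3774^8≡609, 3774^16≡3247, 3774^32≡2864, 3774^64≡1129, 3774^128≡3566, 3774^256≡1695, 3774^512≡2351, 3774^1024≡958, 3774^2048≡2590
3111 = 2048 + 1024 + 32 + 4 + 2 + 1, so 3774^3111 ≡ 2590·958·2864·3769·3125·3774 ≡ 420 (mod 3911)
Squares mod 3911: 3111^1≡3111, 3111^2≡2507, 3111^4≡72, 3111^8≡1273, 3111^16≡1375, 3111^32≡1612, 3111^64≡1640, 3111^128≡2743, 3111^256≡3196, 3111^512≡2795, 3111^1024≡1758, 3111^2048≡874
3267 = 2048 + 1024 + 128 + 64 + 2 + 1, so 3111^3267 ≡ 874·1758·2743·1640·2507·3111 ≡ 1294 (mod 3911)
420·1294 = 543480 ≡ 3762 (mod 3911)
3806 ≠ 3762, so verification fails.

no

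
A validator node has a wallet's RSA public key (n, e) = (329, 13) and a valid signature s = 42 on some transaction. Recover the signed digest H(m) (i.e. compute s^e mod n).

98

s^2 ≡ 42^2 = 1764 ≡ 119
s^4 ≡ 119^2 = 14161 ≡ 14
s^8 ≡ 14^2 = 196
13 = 8 + 4 + 1, so s^13 ≡ 196·14·42 ≡ 98 (mod 329)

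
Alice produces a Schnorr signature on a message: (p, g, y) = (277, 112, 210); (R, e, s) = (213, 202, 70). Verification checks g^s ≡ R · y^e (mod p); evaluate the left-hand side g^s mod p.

165

112^2 = 12544 ≡ 79
112^4 ≡ 79^2 = 6241 ≡ 147
112^8 ≡ 147^2 = 21609 ≡ 3
112^16 ≡ 3^2 = 9
112^32 ≡ 9^2 = 81
112^64 ≡ 81^2 = 6561 ≡ 190
70 = 64 + 4 + 2, so 112^70 ≡ 190·147·79 ≡ 165 (mod 277)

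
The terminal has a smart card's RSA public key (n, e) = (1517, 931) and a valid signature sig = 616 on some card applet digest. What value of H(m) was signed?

sig^2 ≡ 616^2 = 379456 ≡ 206
sig^4 ≡ 206^2 = 42436 ≡ 1477
sig^8 ≡ 1477^2 = 2181529 ≡ 83
sig^16 ≡ 83^2 = 6889 ≡ 821
sig^32 ≡ 821^2 = 674041 ≡ 493
sig^64 ≡ 493^2 = 243049 ≡ 329
sig^128 ≡ 329^2 = 108241 ≡ 534
sig^256 ≡ 534^2 = 285156 ≡ 1477
sig^512 ≡ 1477^2 = 2181529 ≡ 83
931 = 512 + 256 + 128 + 32 + 2 + 1, so sig^931 ≡ 83·1477·534·493·206·616 ≡ 944 (mod 1517)

944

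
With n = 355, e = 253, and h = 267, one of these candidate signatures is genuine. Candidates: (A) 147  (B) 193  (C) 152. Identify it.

Candidate A: Squares mod 355: 147^1≡147, 147^2≡309, 147^4≡341, 147^8≡196, 147^16≡76, 147^32≡96, 147^64≡341, 147^128≡196; 253 = 128 + 64 + 32 + 16 + 8 + 4 + 1, so 147^253 ≡ 196·341·96·76·196·341·147 ≡ 267 (mod 355)
  → matches h = 267
Candidate B: Squares mod 355: 193^1≡193, 193^2≡329, 193^4≡321, 193^8≡91, 193^16≡116, 193^32≡321, 193^64≡91, 193^128≡116; 253 = 128 + 64 + 32 + 16 + 8 + 4 + 1, so 193^253 ≡ 116·91·321·116·91·321·193 ≡ 193 (mod 355)
Candidate C: Squares mod 355: 152^1≡152, 152^2≡29, 152^4≡131, 152^8≡121, 152^16≡86, 152^32≡296, 152^64≡286, 152^128≡146; 253 = 128 + 64 + 32 + 16 + 8 + 4 + 1, so 152^253 ≡ 146·286·296·86·121·131·152 ≡ 192 (mod 355)

A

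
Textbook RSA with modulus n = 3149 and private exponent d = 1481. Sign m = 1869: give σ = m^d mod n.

1748

m^2 ≡ 1869^2 = 3493161 ≡ 920
m^4 ≡ 920^2 = 846400 ≡ 2468
m^8 ≡ 2468^2 = 6091024 ≡ 858
m^16 ≡ 858^2 = 736164 ≡ 2447
m^32 ≡ 2447^2 = 5987809 ≡ 1560
m^64 ≡ 1560^2 = 2433600 ≡ 2572
m^128 ≡ 2572^2 = 6615184 ≡ 2284
m^256 ≡ 2284^2 = 5216656 ≡ 1912
m^512 ≡ 1912^2 = 3655744 ≡ 2904
m^1024 ≡ 2904^2 = 8433216 ≡ 194
1481 = 1024 + 256 + 128 + 64 + 8 + 1, so m^1481 ≡ 194·1912·2284·2572·858·1869 ≡ 1748 (mod 3149)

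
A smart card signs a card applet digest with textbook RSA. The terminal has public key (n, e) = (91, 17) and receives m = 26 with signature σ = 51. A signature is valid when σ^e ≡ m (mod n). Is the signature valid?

σ^2 ≡ 51^2 = 2601 ≡ 53
σ^4 ≡ 53^2 = 2809 ≡ 79
σ^8 ≡ 79^2 = 6241 ≡ 53
σ^16 ≡ 53^2 = 2809 ≡ 79
17 = 16 + 1, so σ^17 ≡ 79·51 ≡ 25 (mod 91)
σ^17 mod 91 = 25, but m = 26.

invalid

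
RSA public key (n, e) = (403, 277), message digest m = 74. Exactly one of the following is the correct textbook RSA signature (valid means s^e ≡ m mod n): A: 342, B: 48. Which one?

Candidate A: 342^2 = 116964 ≡ 94; 342^4 ≡ 94^2 = 8836 ≡ 373; 342^8 ≡ 373^2 = 139129 ≡ 94; 342^16 ≡ 94^2 = 8836 ≡ 373; 342^32 ≡ 373^2 = 139129 ≡ 94; 342^64 ≡ 94^2 = 8836 ≡ 373; 342^128 ≡ 373^2 = 139129 ≡ 94; 342^256 ≡ 94^2 = 8836 ≡ 373; 277 = 256 + 16 + 4 + 1, so 342^277 ≡ 373·373·373·342 ≡ 342 (mod 403)
Candidate B: 48^2 = 2304 ≡ 289; 48^4 ≡ 289^2 = 83521 ≡ 100; 48^8 ≡ 100^2 = 10000 ≡ 328; 48^16 ≡ 328^2 = 107584 ≡ 386; 48^32 ≡ 386^2 = 148996 ≡ 289; 48^64 ≡ 289^2 = 83521 ≡ 100; 48^128 ≡ 100^2 = 10000 ≡ 328; 48^256 ≡ 328^2 = 107584 ≡ 386; 277 = 256 + 16 + 4 + 1, so 48^277 ≡ 386·386·100·48 ≡ 74 (mod 403)
  → matches m = 74

B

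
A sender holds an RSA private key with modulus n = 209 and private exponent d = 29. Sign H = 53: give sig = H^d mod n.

60

H^2 ≡ 53^2 = 2809 ≡ 92
H^4 ≡ 92^2 = 8464 ≡ 104
H^8 ≡ 104^2 = 10816 ≡ 157
H^16 ≡ 157^2 = 24649 ≡ 196
29 = 16 + 8 + 4 + 1, so H^29 ≡ 196·157·104·53 ≡ 60 (mod 209)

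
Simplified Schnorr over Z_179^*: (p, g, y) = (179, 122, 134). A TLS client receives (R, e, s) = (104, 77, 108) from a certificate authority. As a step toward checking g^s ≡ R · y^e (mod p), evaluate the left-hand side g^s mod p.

139

122^108 mod 179 = 139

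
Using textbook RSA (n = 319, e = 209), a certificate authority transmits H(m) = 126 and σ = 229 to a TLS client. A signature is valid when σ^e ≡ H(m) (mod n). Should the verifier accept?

accept

Squares mod 319: σ^1≡229, σ^2≡125, σ^4≡313, σ^8≡36, σ^16≡20, σ^32≡81, σ^64≡181, σ^128≡223
209 = 128 + 64 + 16 + 1, so σ^209 ≡ 223·181·20·229 ≡ 126 (mod 319)
Since 126 equals the digest 126, verification succeeds.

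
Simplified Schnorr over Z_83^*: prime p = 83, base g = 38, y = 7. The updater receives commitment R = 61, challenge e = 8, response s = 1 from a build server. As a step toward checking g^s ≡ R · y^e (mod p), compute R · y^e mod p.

7^2 = 49
7^4 ≡ 49^2 = 2401 ≡ 77
7^8 ≡ 77^2 = 5929 ≡ 36
R · y^e ≡ 61·36 = 2196 ≡ 38 (mod 83)

38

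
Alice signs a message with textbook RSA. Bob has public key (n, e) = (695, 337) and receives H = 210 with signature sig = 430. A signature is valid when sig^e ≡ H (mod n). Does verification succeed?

passes

sig^2 ≡ 430^2 = 184900 ≡ 30
sig^4 ≡ 30^2 = 900 ≡ 205
sig^8 ≡ 205^2 = 42025 ≡ 325
sig^16 ≡ 325^2 = 105625 ≡ 680
sig^32 ≡ 680^2 = 462400 ≡ 225
sig^64 ≡ 225^2 = 50625 ≡ 585
sig^128 ≡ 585^2 = 342225 ≡ 285
sig^256 ≡ 285^2 = 81225 ≡ 605
337 = 256 + 64 + 16 + 1, so sig^337 ≡ 605·585·680·430 ≡ 210 (mod 695)
Since 210 equals the digest 210, verification succeeds.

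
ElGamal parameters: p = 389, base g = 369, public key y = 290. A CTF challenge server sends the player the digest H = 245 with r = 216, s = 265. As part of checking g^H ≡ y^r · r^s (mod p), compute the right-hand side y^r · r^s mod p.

129

290^2 = 84100 ≡ 76
290^4 ≡ 76^2 = 5776 ≡ 330
290^8 ≡ 330^2 = 108900 ≡ 369
290^16 ≡ 369^2 = 136161 ≡ 11
290^32 ≡ 11^2 = 121
290^64 ≡ 121^2 = 14641 ≡ 248
290^128 ≡ 248^2 = 61504 ≡ 42
216 = 128 + 64 + 16 + 8, so 290^216 ≡ 42·248·11·369 ≡ 79 (mod 389)
216^2 = 46656 ≡ 365
216^4 ≡ 365^2 = 133225 ≡ 187
216^8 ≡ 187^2 = 34969 ≡ 348
216^16 ≡ 348^2 = 121104 ≡ 125
216^32 ≡ 125^2 = 15625 ≡ 65
216^64 ≡ 65^2 = 4225 ≡ 335
216^128 ≡ 335^2 = 112225 ≡ 193
216^256 ≡ 193^2 = 37249 ≡ 294
265 = 256 + 8 + 1, so 216^265 ≡ 294·348·216 ≡ 302 (mod 389)
y^r · r^s ≡ 79·302 = 23858 ≡ 129 (mod 389)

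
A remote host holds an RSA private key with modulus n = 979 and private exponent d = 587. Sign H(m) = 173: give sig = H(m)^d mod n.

68

Squares mod 979: (H(m))^1≡173, (H(m))^2≡559, (H(m))^4≡180, (H(m))^8≡93, (H(m))^16≡817, (H(m))^32≡790, (H(m))^64≡477, (H(m))^128≡401, (H(m))^256≡245, (H(m))^512≡306
587 = 512 + 64 + 8 + 2 + 1, so (H(m))^587 ≡ 306·477·93·559·173 ≡ 68 (mod 979)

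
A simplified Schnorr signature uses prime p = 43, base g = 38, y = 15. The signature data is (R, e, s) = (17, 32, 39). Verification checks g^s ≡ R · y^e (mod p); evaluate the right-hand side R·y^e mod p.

15^2 = 225 ≡ 10
15^4 ≡ 10^2 = 100 ≡ 14
15^8 ≡ 14^2 = 196 ≡ 24
15^16 ≡ 24^2 = 576 ≡ 17
15^32 ≡ 17^2 = 289 ≡ 31
R · y^e ≡ 17·31 = 527 ≡ 11 (mod 43)

11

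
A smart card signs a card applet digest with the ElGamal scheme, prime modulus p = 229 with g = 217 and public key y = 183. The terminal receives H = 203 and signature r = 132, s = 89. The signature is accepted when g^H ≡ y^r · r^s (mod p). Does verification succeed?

passes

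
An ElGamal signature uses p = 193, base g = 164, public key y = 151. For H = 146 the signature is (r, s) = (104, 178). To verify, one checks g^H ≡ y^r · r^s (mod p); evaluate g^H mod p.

8

164^2 = 26896 ≡ 69
164^4 ≡ 69^2 = 4761 ≡ 129
164^8 ≡ 129^2 = 16641 ≡ 43
164^16 ≡ 43^2 = 1849 ≡ 112
164^32 ≡ 112^2 = 12544 ≡ 192
164^64 ≡ 192^2 = 36864 ≡ 1
164^128 ≡ 1^2 = 1
146 = 128 + 16 + 2, so 164^146 ≡ 1·112·69 ≡ 8 (mod 193)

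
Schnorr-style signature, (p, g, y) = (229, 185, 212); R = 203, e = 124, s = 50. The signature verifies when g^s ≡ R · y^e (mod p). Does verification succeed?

passes

g^s mod p:
185^2 = 34225 ≡ 104
185^4 ≡ 104^2 = 10816 ≡ 53
185^8 ≡ 53^2 = 2809 ≡ 61
185^16 ≡ 61^2 = 3721 ≡ 57
185^32 ≡ 57^2 = 3249 ≡ 43
50 = 32 + 16 + 2, so 185^50 ≡ 43·57·104 ≡ 27 (mod 229)
R · y^e mod p:
212^2 = 44944 ≡ 60
212^4 ≡ 60^2 = 3600 ≡ 165
212^8 ≡ 165^2 = 27225 ≡ 203
212^16 ≡ 203^2 = 41209 ≡ 218
212^32 ≡ 218^2 = 47524 ≡ 121
212^64 ≡ 121^2 = 14641 ≡ 214
124 = 64 + 32 + 16 + 8 + 4, so 212^124 ≡ 214·121·218·203·165 ≡ 43 (mod 229)
203·43 = 8729 ≡ 27 (mod 229)
27 ≡ 27 (mod 229); signature holds.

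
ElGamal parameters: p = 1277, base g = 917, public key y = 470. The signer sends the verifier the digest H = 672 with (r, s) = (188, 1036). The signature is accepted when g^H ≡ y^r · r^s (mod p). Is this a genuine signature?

forged

Left side g^H mod p:
917^2 = 840889 ≡ 623
917^4 ≡ 623^2 = 388129 ≡ 1198
917^8 ≡ 1198^2 = 1435204 ≡ 1133
917^16 ≡ 1133^2 = 1283689 ≡ 304
917^32 ≡ 304^2 = 92416 ≡ 472
917^64 ≡ 472^2 = 222784 ≡ 586
917^128 ≡ 586^2 = 343396 ≡ 1160
917^256 ≡ 1160^2 = 1345600 ≡ 919
917^512 ≡ 919^2 = 844561 ≡ 464
672 = 512 + 128 + 32, so 917^672 ≡ 464·1160·472 ≡ 346 (mod 1277)
Right side y^r · r^s mod p:
470^2 = 220900 ≡ 1256
470^4 ≡ 1256^2 = 1577536 ≡ 441
470^8 ≡ 441^2 = 194481 ≡ 377
470^16 ≡ 377^2 = 142129 ≡ 382
470^32 ≡ 382^2 = 145924 ≡ 346
470^64 ≡ 346^2 = 119716 ≡ 955
470^128 ≡ 955^2 = 912025 ≡ 247
188 = 128 + 32 + 16 + 8 + 4, so 470^188 ≡ 247·346·382·377·441 ≡ 1198 (mod 1277)
188^2 = 35344 ≡ 865
188^4 ≡ 865^2 = 748225 ≡ 1180
188^8 ≡ 1180^2 = 1392400 ≡ 470
188^16 ≡ 470^2 = 220900 ≡ 1256
188^32 ≡ 1256^2 = 1577536 ≡ 441
188^64 ≡ 441^2 = 194481 ≡ 377
188^128 ≡ 377^2 = 142129 ≡ 382
188^256 ≡ 382^2 = 145924 ≡ 346
188^512 ≡ 346^2 = 119716 ≡ 955
188^1024 ≡ 955^2 = 912025 ≡ 247
1036 = 1024 + 8 + 4, so 188^1036 ≡ 247·470·1180 ≡ 1133 (mod 1277)
1198·1133 = 1357334 ≡ 1160 (mod 1277)
346 ≠ 1160, so verification fails.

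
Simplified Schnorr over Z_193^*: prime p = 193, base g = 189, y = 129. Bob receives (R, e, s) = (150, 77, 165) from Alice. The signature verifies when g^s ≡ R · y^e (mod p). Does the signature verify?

g^s mod p:
Squares mod 193: 189^1≡189, 189^2≡16, 189^4≡63, 189^8≡109, 189^16≡108, 189^32≡84, 189^64≡108, 189^128≡84
165 = 128 + 32 + 4 + 1, so 189^165 ≡ 84·84·63·189 ≡ 190 (mod 193)
R · y^e mod p:
Squares mod 193: 129^1≡129, 129^2≡43, 129^4≡112, 129^8≡192, 129^16≡1, 129^32≡1, 129^64≡1
77 = 64 + 8 + 4 + 1, so 129^77 ≡ 1·192·112·129 ≡ 27 (mod 193)
150·27 = 4050 ≡ 190 (mod 193)
190 ≡ 190 (mod 193); signature holds.

verifies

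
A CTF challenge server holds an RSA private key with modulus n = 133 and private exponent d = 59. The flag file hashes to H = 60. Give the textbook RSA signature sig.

72

H^59 mod 133 = 72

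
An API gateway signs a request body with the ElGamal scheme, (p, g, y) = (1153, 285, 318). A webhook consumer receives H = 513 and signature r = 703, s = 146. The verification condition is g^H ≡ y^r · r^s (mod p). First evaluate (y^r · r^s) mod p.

898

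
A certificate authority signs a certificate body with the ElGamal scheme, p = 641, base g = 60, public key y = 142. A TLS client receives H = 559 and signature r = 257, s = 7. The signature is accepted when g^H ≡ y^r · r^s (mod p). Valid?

no

Left side g^H mod p:
60^559 mod 641 = 187
Right side y^r · r^s mod p:
142^257 mod 641 = 55
257^7 mod 641 = 546
55·546 = 30030 ≡ 544 (mod 641)
187 ≠ 544, so verification fails.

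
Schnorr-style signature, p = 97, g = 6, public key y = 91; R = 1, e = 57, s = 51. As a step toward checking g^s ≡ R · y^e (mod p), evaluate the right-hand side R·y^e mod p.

91^2 = 8281 ≡ 36
91^4 ≡ 36^2 = 1296 ≡ 35
91^8 ≡ 35^2 = 1225 ≡ 61
91^16 ≡ 61^2 = 3721 ≡ 35
91^32 ≡ 35^2 = 1225 ≡ 61
57 = 32 + 16 + 8 + 1, so 91^57 ≡ 61·35·61·91 ≡ 22 (mod 97)
R · y^e ≡ 1·22 = 22 ≡ 22 (mod 97)

22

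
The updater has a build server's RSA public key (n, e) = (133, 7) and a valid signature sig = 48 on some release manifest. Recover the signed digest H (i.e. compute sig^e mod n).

34

sig^7 mod 133 = 34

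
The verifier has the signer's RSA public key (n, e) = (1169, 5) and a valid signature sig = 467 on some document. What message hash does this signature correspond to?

sig^5 mod 1169 = 934

934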